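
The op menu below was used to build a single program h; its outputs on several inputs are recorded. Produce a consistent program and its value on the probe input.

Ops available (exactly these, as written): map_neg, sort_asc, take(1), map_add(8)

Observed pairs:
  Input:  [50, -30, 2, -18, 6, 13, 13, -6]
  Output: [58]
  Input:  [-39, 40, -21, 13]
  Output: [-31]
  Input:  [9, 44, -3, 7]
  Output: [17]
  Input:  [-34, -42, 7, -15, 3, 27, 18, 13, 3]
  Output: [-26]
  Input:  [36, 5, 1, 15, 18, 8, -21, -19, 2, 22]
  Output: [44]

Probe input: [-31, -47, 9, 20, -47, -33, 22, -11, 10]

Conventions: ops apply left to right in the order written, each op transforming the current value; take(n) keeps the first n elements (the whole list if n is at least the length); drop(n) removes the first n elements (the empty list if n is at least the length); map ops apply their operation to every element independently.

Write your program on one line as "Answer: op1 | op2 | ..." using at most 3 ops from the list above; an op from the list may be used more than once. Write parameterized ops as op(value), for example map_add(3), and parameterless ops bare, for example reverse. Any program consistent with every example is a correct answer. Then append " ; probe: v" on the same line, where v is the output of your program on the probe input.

map_add(8) | take(1) ; probe: [-23]

Check, running the answer program on each example:
  [50, -30, 2, -18, 6, 13, 13, -6] -> [58, -22, 10, -10, 14, 21, 21, 2] -> [58]
  [-39, 40, -21, 13] -> [-31, 48, -13, 21] -> [-31]
  [9, 44, -3, 7] -> [17, 52, 5, 15] -> [17]
  [-34, -42, 7, -15, 3, 27, 18, 13, 3] -> [-26, -34, 15, -7, 11, 35, 26, 21, 11] -> [-26]
  [36, 5, 1, 15, 18, 8, -21, -19, 2, 22] -> [44, 13, 9, 23, 26, 16, -13, -11, 10, 30] -> [44]
  probe: [-31, -47, 9, 20, -47, -33, 22, -11, 10] -> [-23, -39, 17, 28, -39, -25, 30, -3, 18] -> [-23]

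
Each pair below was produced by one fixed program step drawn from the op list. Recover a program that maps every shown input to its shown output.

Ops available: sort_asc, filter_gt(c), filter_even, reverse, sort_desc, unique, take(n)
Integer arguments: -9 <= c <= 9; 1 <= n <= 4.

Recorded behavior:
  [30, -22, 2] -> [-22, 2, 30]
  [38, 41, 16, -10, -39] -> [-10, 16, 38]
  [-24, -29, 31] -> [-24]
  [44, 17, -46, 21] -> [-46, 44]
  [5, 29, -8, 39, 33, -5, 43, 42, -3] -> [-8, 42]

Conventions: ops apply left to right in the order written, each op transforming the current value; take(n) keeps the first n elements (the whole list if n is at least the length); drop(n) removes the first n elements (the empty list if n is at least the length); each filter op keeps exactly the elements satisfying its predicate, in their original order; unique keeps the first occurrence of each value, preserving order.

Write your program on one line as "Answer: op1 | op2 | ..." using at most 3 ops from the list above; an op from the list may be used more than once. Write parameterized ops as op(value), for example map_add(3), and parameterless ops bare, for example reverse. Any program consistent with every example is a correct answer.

reverse | filter_even | sort_asc

Check, running the answer program on each example:
  [30, -22, 2] -> [2, -22, 30] -> [2, -22, 30] -> [-22, 2, 30]
  [38, 41, 16, -10, -39] -> [-39, -10, 16, 41, 38] -> [-10, 16, 38] -> [-10, 16, 38]
  [-24, -29, 31] -> [31, -29, -24] -> [-24] -> [-24]
  [44, 17, -46, 21] -> [21, -46, 17, 44] -> [-46, 44] -> [-46, 44]
  [5, 29, -8, 39, 33, -5, 43, 42, -3] -> [-3, 42, 43, -5, 33, 39, -8, 29, 5] -> [42, -8] -> [-8, 42]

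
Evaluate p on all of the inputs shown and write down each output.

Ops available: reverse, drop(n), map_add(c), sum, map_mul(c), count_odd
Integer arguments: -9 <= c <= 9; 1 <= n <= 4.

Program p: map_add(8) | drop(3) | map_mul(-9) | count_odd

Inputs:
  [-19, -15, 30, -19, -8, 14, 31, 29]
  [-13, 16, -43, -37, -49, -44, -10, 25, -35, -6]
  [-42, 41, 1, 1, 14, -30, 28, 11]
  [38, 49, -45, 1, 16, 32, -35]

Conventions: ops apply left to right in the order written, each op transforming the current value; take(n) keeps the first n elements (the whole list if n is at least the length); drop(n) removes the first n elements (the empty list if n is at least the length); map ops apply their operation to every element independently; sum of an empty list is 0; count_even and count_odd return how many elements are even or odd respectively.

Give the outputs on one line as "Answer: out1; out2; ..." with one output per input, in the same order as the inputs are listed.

3; 4; 2; 2

Execution, op by op:
  [-19, -15, 30, -19, -8, 14, 31, 29] -> [-11, -7, 38, -11, 0, 22, 39, 37] -> [-11, 0, 22, 39, 37] -> [99, 0, -198, -351, -333] -> 3
  [-13, 16, -43, -37, -49, -44, -10, 25, -35, -6] -> [-5, 24, -35, -29, -41, -36, -2, 33, -27, 2] -> [-29, -41, -36, -2, 33, -27, 2] -> [261, 369, 324, 18, -297, 243, -18] -> 4
  [-42, 41, 1, 1, 14, -30, 28, 11] -> [-34, 49, 9, 9, 22, -22, 36, 19] -> [9, 22, -22, 36, 19] -> [-81, -198, 198, -324, -171] -> 2
  [38, 49, -45, 1, 16, 32, -35] -> [46, 57, -37, 9, 24, 40, -27] -> [9, 24, 40, -27] -> [-81, -216, -360, 243] -> 2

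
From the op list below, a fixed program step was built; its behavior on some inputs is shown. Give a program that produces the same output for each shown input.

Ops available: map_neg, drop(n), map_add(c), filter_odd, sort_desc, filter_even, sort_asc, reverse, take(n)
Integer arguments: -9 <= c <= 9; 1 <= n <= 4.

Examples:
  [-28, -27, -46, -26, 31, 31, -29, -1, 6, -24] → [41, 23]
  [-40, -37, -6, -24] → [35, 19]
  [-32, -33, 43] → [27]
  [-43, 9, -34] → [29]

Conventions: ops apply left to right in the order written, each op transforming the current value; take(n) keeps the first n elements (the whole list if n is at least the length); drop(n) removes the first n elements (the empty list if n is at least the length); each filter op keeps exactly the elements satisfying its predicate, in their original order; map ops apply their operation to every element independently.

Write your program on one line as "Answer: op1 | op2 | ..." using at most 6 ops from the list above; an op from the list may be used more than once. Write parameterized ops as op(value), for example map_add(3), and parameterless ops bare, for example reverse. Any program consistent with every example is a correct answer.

sort_asc | take(4) | take(3) | map_add(5) | filter_odd | map_neg

Check, running the answer program on each example:
  [-28, -27, -46, -26, 31, 31, -29, -1, 6, -24] -> [-46, -29, -28, -27, -26, -24, -1, 6, 31, 31] -> [-46, -29, -28, -27] -> [-46, -29, -28] -> [-41, -24, -23] -> [-41, -23] -> [41, 23]
  [-40, -37, -6, -24] -> [-40, -37, -24, -6] -> [-40, -37, -24, -6] -> [-40, -37, -24] -> [-35, -32, -19] -> [-35, -19] -> [35, 19]
  [-32, -33, 43] -> [-33, -32, 43] -> [-33, -32, 43] -> [-33, -32, 43] -> [-28, -27, 48] -> [-27] -> [27]
  [-43, 9, -34] -> [-43, -34, 9] -> [-43, -34, 9] -> [-43, -34, 9] -> [-38, -29, 14] -> [-29] -> [29]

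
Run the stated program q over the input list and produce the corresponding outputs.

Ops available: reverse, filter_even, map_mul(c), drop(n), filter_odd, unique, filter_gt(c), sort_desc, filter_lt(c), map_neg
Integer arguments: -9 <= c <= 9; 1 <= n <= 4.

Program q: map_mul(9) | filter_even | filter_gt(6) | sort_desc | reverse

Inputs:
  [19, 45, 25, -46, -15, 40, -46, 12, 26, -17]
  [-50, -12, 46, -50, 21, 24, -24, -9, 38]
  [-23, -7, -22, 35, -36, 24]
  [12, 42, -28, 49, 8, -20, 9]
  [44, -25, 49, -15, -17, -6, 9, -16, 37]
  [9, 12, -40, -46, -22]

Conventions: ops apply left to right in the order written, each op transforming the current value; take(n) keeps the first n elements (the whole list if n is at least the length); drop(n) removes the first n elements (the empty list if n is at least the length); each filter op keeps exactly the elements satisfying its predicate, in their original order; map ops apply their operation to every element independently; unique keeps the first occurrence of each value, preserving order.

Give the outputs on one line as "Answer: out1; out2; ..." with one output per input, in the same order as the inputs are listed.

Execution, op by op:
  [19, 45, 25, -46, -15, 40, -46, 12, 26, -17] -> [171, 405, 225, -414, -135, 360, -414, 108, 234, -153] -> [-414, 360, -414, 108, 234] -> [360, 108, 234] -> [360, 234, 108] -> [108, 234, 360]
  [-50, -12, 46, -50, 21, 24, -24, -9, 38] -> [-450, -108, 414, -450, 189, 216, -216, -81, 342] -> [-450, -108, 414, -450, 216, -216, 342] -> [414, 216, 342] -> [414, 342, 216] -> [216, 342, 414]
  [-23, -7, -22, 35, -36, 24] -> [-207, -63, -198, 315, -324, 216] -> [-198, -324, 216] -> [216] -> [216] -> [216]
  [12, 42, -28, 49, 8, -20, 9] -> [108, 378, -252, 441, 72, -180, 81] -> [108, 378, -252, 72, -180] -> [108, 378, 72] -> [378, 108, 72] -> [72, 108, 378]
  [44, -25, 49, -15, -17, -6, 9, -16, 37] -> [396, -225, 441, -135, -153, -54, 81, -144, 333] -> [396, -54, -144] -> [396] -> [396] -> [396]
  [9, 12, -40, -46, -22] -> [81, 108, -360, -414, -198] -> [108, -360, -414, -198] -> [108] -> [108] -> [108]

[108, 234, 360]; [216, 342, 414]; [216]; [72, 108, 378]; [396]; [108]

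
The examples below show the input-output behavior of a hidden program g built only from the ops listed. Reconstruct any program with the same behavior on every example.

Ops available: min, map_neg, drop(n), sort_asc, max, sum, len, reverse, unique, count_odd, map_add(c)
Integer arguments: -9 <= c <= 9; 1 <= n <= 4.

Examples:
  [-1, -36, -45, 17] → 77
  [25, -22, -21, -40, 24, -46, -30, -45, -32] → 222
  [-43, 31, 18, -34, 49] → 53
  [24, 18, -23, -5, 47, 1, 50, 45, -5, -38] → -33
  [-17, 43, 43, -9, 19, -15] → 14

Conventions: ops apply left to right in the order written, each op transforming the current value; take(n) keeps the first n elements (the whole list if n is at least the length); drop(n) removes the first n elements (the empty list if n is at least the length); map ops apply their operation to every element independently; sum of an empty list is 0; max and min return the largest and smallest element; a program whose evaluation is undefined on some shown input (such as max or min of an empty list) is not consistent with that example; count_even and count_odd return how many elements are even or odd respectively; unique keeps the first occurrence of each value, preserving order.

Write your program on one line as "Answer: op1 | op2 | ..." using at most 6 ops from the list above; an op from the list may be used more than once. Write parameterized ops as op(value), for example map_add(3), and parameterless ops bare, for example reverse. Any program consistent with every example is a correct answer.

map_add(2) | sort_asc | reverse | drop(2) | map_neg | sum

Check, running the answer program on each example:
  [-1, -36, -45, 17] -> [1, -34, -43, 19] -> [-43, -34, 1, 19] -> [19, 1, -34, -43] -> [-34, -43] -> [34, 43] -> 77
  [25, -22, -21, -40, 24, -46, -30, -45, -32] -> [27, -20, -19, -38, 26, -44, -28, -43, -30] -> [-44, -43, -38, -30, -28, -20, -19, 26, 27] -> [27, 26, -19, -20, -28, -30, -38, -43, -44] -> [-19, -20, -28, -30, -38, -43, -44] -> [19, 20, 28, 30, 38, 43, 44] -> 222
  [-43, 31, 18, -34, 49] -> [-41, 33, 20, -32, 51] -> [-41, -32, 20, 33, 51] -> [51, 33, 20, -32, -41] -> [20, -32, -41] -> [-20, 32, 41] -> 53
  [24, 18, -23, -5, 47, 1, 50, 45, -5, -38] -> [26, 20, -21, -3, 49, 3, 52, 47, -3, -36] -> [-36, -21, -3, -3, 3, 20, 26, 47, 49, 52] -> [52, 49, 47, 26, 20, 3, -3, -3, -21, -36] -> [47, 26, 20, 3, -3, -3, -21, -36] -> [-47, -26, -20, -3, 3, 3, 21, 36] -> -33
  [-17, 43, 43, -9, 19, -15] -> [-15, 45, 45, -7, 21, -13] -> [-15, -13, -7, 21, 45, 45] -> [45, 45, 21, -7, -13, -15] -> [21, -7, -13, -15] -> [-21, 7, 13, 15] -> 14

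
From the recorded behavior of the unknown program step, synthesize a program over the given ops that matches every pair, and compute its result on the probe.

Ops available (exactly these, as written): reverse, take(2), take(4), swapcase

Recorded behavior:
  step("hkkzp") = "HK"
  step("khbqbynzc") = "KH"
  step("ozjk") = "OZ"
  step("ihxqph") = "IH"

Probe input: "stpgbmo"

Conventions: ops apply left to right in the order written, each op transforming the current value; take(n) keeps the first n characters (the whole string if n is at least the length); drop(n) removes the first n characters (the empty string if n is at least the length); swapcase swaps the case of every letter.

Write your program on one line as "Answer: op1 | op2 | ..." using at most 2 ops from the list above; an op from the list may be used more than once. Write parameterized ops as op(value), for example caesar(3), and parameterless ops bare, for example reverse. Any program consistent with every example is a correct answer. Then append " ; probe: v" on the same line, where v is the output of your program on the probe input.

swapcase | take(2) ; probe: "ST"

Check, running the answer program on each example:
  "hkkzp" -> "HKKZP" -> "HK"
  "khbqbynzc" -> "KHBQBYNZC" -> "KH"
  "ozjk" -> "OZJK" -> "OZ"
  "ihxqph" -> "IHXQPH" -> "IH"
  probe: "stpgbmo" -> "STPGBMO" -> "ST"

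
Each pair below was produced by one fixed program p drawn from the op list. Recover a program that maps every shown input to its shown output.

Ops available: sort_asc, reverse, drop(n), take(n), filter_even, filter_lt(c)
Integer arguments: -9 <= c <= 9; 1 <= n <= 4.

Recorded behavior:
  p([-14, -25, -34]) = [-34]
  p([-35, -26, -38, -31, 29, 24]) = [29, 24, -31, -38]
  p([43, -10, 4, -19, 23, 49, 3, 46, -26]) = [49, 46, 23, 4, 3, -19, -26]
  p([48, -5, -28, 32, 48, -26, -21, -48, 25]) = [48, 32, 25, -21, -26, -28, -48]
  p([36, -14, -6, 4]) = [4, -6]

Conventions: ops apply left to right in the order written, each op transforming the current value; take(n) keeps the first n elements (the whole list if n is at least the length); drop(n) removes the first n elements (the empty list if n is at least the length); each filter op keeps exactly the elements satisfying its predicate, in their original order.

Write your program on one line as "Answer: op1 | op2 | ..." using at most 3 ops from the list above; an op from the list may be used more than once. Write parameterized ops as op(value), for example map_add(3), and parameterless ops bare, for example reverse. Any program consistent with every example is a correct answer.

drop(2) | sort_asc | reverse

Check, running the answer program on each example:
  [-14, -25, -34] -> [-34] -> [-34] -> [-34]
  [-35, -26, -38, -31, 29, 24] -> [-38, -31, 29, 24] -> [-38, -31, 24, 29] -> [29, 24, -31, -38]
  [43, -10, 4, -19, 23, 49, 3, 46, -26] -> [4, -19, 23, 49, 3, 46, -26] -> [-26, -19, 3, 4, 23, 46, 49] -> [49, 46, 23, 4, 3, -19, -26]
  [48, -5, -28, 32, 48, -26, -21, -48, 25] -> [-28, 32, 48, -26, -21, -48, 25] -> [-48, -28, -26, -21, 25, 32, 48] -> [48, 32, 25, -21, -26, -28, -48]
  [36, -14, -6, 4] -> [-6, 4] -> [-6, 4] -> [4, -6]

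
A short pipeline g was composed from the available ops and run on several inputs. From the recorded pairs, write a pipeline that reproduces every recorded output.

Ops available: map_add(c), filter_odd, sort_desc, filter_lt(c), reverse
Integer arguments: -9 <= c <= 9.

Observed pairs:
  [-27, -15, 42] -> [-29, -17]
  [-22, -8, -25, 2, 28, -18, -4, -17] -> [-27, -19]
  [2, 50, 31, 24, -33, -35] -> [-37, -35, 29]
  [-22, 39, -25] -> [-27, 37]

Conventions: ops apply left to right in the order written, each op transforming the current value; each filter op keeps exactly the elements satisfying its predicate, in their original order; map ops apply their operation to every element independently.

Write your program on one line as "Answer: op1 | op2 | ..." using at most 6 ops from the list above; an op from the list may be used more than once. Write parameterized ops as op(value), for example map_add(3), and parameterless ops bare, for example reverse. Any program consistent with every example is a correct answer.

filter_odd | reverse | sort_desc | map_add(-5) | map_add(3) | reverse

Check, running the answer program on each example:
  [-27, -15, 42] -> [-27, -15] -> [-15, -27] -> [-15, -27] -> [-20, -32] -> [-17, -29] -> [-29, -17]
  [-22, -8, -25, 2, 28, -18, -4, -17] -> [-25, -17] -> [-17, -25] -> [-17, -25] -> [-22, -30] -> [-19, -27] -> [-27, -19]
  [2, 50, 31, 24, -33, -35] -> [31, -33, -35] -> [-35, -33, 31] -> [31, -33, -35] -> [26, -38, -40] -> [29, -35, -37] -> [-37, -35, 29]
  [-22, 39, -25] -> [39, -25] -> [-25, 39] -> [39, -25] -> [34, -30] -> [37, -27] -> [-27, 37]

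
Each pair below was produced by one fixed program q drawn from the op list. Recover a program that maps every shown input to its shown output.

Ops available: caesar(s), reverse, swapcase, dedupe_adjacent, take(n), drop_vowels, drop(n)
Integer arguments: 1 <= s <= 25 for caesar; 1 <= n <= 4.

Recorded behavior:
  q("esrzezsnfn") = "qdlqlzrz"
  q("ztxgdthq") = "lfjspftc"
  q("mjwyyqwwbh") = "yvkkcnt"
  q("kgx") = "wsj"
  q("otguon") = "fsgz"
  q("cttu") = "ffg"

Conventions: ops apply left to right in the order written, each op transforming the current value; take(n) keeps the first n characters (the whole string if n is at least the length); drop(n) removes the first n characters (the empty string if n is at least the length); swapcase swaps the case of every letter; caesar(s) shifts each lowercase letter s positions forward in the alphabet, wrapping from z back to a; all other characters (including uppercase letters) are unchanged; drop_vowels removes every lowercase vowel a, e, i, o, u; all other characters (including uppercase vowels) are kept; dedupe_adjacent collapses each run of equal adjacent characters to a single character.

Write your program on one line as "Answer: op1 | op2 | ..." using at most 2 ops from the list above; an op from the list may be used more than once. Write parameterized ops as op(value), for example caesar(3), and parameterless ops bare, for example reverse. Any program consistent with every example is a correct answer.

caesar(12) | drop_vowels

Check, running the answer program on each example:
  "esrzezsnfn" -> "qedlqlezrz" -> "qdlqlzrz"
  "ztxgdthq" -> "lfjspftc" -> "lfjspftc"
  "mjwyyqwwbh" -> "yvikkciint" -> "yvkkcnt"
  "kgx" -> "wsj" -> "wsj"
  "otguon" -> "afsgaz" -> "fsgz"
  "cttu" -> "offg" -> "ffg"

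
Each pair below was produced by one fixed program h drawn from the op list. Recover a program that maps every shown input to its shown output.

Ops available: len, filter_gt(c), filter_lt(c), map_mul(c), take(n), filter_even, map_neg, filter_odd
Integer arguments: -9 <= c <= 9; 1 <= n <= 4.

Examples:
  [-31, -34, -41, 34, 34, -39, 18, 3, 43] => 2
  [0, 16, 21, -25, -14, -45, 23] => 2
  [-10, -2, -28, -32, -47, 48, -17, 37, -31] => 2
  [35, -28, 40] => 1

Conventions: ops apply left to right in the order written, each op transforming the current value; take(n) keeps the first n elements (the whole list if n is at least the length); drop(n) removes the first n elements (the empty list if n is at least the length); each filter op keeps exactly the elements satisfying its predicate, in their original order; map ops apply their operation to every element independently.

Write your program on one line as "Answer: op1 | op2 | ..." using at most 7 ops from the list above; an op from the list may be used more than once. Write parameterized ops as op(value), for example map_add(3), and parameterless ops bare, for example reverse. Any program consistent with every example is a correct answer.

map_mul(-6) | filter_gt(-9) | take(2) | map_mul(-5) | map_neg | len

Check, running the answer program on each example:
  [-31, -34, -41, 34, 34, -39, 18, 3, 43] -> [186, 204, 246, -204, -204, 234, -108, -18, -258] -> [186, 204, 246, 234] -> [186, 204] -> [-930, -1020] -> [930, 1020] -> 2
  [0, 16, 21, -25, -14, -45, 23] -> [0, -96, -126, 150, 84, 270, -138] -> [0, 150, 84, 270] -> [0, 150] -> [0, -750] -> [0, 750] -> 2
  [-10, -2, -28, -32, -47, 48, -17, 37, -31] -> [60, 12, 168, 192, 282, -288, 102, -222, 186] -> [60, 12, 168, 192, 282, 102, 186] -> [60, 12] -> [-300, -60] -> [300, 60] -> 2
  [35, -28, 40] -> [-210, 168, -240] -> [168] -> [168] -> [-840] -> [840] -> 1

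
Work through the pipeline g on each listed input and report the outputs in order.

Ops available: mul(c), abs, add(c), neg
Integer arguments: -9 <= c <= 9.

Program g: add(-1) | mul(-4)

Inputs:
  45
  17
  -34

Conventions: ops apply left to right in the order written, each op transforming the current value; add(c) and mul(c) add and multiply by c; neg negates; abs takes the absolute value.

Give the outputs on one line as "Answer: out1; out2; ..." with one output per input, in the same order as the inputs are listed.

Execution, op by op:
  45 -> 44 -> -176
  17 -> 16 -> -64
  -34 -> -35 -> 140

-176; -64; 140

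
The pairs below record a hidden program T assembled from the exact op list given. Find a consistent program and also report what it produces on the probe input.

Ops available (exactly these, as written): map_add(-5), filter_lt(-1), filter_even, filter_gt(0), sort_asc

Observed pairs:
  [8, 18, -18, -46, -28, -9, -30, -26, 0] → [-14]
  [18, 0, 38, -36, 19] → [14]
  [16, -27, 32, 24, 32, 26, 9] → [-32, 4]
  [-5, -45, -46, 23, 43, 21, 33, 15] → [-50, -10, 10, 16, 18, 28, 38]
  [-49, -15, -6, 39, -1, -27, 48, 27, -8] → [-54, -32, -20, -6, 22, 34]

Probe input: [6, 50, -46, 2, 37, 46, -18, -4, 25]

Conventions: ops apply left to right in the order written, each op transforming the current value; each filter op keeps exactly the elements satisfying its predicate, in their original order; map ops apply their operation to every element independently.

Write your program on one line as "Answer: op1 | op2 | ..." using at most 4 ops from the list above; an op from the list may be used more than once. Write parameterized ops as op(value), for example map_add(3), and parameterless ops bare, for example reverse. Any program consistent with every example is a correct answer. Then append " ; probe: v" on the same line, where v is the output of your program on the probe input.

sort_asc | map_add(-5) | filter_even ; probe: [20, 32]

Check, running the answer program on each example:
  [8, 18, -18, -46, -28, -9, -30, -26, 0] -> [-46, -30, -28, -26, -18, -9, 0, 8, 18] -> [-51, -35, -33, -31, -23, -14, -5, 3, 13] -> [-14]
  [18, 0, 38, -36, 19] -> [-36, 0, 18, 19, 38] -> [-41, -5, 13, 14, 33] -> [14]
  [16, -27, 32, 24, 32, 26, 9] -> [-27, 9, 16, 24, 26, 32, 32] -> [-32, 4, 11, 19, 21, 27, 27] -> [-32, 4]
  [-5, -45, -46, 23, 43, 21, 33, 15] -> [-46, -45, -5, 15, 21, 23, 33, 43] -> [-51, -50, -10, 10, 16, 18, 28, 38] -> [-50, -10, 10, 16, 18, 28, 38]
  [-49, -15, -6, 39, -1, -27, 48, 27, -8] -> [-49, -27, -15, -8, -6, -1, 27, 39, 48] -> [-54, -32, -20, -13, -11, -6, 22, 34, 43] -> [-54, -32, -20, -6, 22, 34]
  probe: [6, 50, -46, 2, 37, 46, -18, -4, 25] -> [-46, -18, -4, 2, 6, 25, 37, 46, 50] -> [-51, -23, -9, -3, 1, 20, 32, 41, 45] -> [20, 32]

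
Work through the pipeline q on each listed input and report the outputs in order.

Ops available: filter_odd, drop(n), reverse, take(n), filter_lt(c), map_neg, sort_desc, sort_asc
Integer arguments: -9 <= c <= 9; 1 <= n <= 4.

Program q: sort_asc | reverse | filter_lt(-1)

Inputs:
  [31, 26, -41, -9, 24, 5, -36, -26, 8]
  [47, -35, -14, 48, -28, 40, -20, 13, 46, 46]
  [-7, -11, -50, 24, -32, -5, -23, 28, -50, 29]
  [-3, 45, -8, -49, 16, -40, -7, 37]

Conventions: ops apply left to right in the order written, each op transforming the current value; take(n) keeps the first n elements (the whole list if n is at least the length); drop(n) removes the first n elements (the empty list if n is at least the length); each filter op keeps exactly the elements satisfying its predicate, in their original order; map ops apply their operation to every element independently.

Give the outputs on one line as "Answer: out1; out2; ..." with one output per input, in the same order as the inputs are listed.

Execution, op by op:
  [31, 26, -41, -9, 24, 5, -36, -26, 8] -> [-41, -36, -26, -9, 5, 8, 24, 26, 31] -> [31, 26, 24, 8, 5, -9, -26, -36, -41] -> [-9, -26, -36, -41]
  [47, -35, -14, 48, -28, 40, -20, 13, 46, 46] -> [-35, -28, -20, -14, 13, 40, 46, 46, 47, 48] -> [48, 47, 46, 46, 40, 13, -14, -20, -28, -35] -> [-14, -20, -28, -35]
  [-7, -11, -50, 24, -32, -5, -23, 28, -50, 29] -> [-50, -50, -32, -23, -11, -7, -5, 24, 28, 29] -> [29, 28, 24, -5, -7, -11, -23, -32, -50, -50] -> [-5, -7, -11, -23, -32, -50, -50]
  [-3, 45, -8, -49, 16, -40, -7, 37] -> [-49, -40, -8, -7, -3, 16, 37, 45] -> [45, 37, 16, -3, -7, -8, -40, -49] -> [-3, -7, -8, -40, -49]

[-9, -26, -36, -41]; [-14, -20, -28, -35]; [-5, -7, -11, -23, -32, -50, -50]; [-3, -7, -8, -40, -49]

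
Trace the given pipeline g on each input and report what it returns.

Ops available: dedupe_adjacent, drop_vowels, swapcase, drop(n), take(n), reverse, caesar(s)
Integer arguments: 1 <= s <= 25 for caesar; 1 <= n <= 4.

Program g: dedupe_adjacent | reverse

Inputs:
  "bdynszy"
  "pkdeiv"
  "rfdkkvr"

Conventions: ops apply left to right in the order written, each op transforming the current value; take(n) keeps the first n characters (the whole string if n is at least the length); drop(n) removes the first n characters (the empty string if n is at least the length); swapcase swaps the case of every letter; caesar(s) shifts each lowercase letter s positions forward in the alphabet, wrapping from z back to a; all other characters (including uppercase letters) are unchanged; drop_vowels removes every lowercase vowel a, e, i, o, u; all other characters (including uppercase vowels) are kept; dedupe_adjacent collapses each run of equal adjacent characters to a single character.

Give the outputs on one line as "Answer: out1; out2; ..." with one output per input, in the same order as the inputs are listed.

Execution, op by op:
  "bdynszy" -> "bdynszy" -> "yzsnydb"
  "pkdeiv" -> "pkdeiv" -> "viedkp"
  "rfdkkvr" -> "rfdkvr" -> "rvkdfr"

"yzsnydb"; "viedkp"; "rvkdfr"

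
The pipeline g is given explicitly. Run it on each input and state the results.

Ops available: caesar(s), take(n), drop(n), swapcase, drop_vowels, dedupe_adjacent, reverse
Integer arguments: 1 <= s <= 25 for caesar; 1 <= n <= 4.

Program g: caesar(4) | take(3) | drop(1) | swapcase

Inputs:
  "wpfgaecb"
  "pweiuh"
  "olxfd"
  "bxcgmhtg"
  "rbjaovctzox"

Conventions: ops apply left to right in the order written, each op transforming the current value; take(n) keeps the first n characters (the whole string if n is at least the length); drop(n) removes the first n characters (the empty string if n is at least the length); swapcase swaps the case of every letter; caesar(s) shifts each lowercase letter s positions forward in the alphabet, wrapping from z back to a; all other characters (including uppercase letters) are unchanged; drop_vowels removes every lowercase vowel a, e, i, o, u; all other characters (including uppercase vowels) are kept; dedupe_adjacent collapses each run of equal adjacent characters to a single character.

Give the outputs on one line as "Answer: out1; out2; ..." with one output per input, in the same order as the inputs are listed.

"TJ"; "AI"; "PB"; "BG"; "FN"

Execution, op by op:
  "wpfgaecb" -> "atjkeigf" -> "atj" -> "tj" -> "TJ"
  "pweiuh" -> "taimyl" -> "tai" -> "ai" -> "AI"
  "olxfd" -> "spbjh" -> "spb" -> "pb" -> "PB"
  "bxcgmhtg" -> "fbgkqlxk" -> "fbg" -> "bg" -> "BG"
  "rbjaovctzox" -> "vfneszgxdsb" -> "vfn" -> "fn" -> "FN"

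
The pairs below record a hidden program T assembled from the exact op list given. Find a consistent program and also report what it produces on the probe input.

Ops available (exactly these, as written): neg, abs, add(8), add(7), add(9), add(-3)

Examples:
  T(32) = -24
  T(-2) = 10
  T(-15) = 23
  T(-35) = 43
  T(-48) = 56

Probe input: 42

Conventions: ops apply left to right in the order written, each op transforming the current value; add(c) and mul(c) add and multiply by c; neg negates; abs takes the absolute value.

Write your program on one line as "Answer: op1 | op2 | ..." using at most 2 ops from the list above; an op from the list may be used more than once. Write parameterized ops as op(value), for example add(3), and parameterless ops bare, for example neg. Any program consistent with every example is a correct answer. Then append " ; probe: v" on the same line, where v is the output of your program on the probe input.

neg | add(8) ; probe: -34

Check, running the answer program on each example:
  32 -> -32 -> -24
  -2 -> 2 -> 10
  -15 -> 15 -> 23
  -35 -> 35 -> 43
  -48 -> 48 -> 56
  probe: 42 -> -42 -> -34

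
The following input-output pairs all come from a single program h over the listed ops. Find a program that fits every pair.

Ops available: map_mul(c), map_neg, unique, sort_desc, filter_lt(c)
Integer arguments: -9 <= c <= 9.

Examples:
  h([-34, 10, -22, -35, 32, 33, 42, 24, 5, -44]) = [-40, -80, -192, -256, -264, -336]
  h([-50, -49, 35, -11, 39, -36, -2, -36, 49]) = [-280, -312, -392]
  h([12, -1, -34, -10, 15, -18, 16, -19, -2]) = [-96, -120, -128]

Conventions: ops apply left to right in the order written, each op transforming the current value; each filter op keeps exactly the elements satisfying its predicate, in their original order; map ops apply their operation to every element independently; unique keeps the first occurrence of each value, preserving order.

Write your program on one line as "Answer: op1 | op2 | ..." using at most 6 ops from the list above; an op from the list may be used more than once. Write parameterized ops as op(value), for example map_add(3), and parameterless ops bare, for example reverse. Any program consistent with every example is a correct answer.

sort_desc | map_neg | map_mul(8) | filter_lt(0) | sort_desc

Check, running the answer program on each example:
  [-34, 10, -22, -35, 32, 33, 42, 24, 5, -44] -> [42, 33, 32, 24, 10, 5, -22, -34, -35, -44] -> [-42, -33, -32, -24, -10, -5, 22, 34, 35, 44] -> [-336, -264, -256, -192, -80, -40, 176, 272, 280, 352] -> [-336, -264, -256, -192, -80, -40] -> [-40, -80, -192, -256, -264, -336]
  [-50, -49, 35, -11, 39, -36, -2, -36, 49] -> [49, 39, 35, -2, -11, -36, -36, -49, -50] -> [-49, -39, -35, 2, 11, 36, 36, 49, 50] -> [-392, -312, -280, 16, 88, 288, 288, 392, 400] -> [-392, -312, -280] -> [-280, -312, -392]
  [12, -1, -34, -10, 15, -18, 16, -19, -2] -> [16, 15, 12, -1, -2, -10, -18, -19, -34] -> [-16, -15, -12, 1, 2, 10, 18, 19, 34] -> [-128, -120, -96, 8, 16, 80, 144, 152, 272] -> [-128, -120, -96] -> [-96, -120, -128]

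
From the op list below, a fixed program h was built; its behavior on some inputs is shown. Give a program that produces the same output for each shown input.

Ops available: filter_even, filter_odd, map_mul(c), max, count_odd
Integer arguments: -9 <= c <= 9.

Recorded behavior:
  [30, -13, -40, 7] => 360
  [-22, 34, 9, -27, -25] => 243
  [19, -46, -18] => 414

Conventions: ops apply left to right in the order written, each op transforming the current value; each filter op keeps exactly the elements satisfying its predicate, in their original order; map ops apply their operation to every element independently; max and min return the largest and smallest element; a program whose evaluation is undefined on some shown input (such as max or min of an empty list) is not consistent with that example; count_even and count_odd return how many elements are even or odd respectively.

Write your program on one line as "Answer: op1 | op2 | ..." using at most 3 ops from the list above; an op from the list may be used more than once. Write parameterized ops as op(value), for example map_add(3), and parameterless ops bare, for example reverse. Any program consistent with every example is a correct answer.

map_mul(3) | map_mul(-3) | max

Check, running the answer program on each example:
  [30, -13, -40, 7] -> [90, -39, -120, 21] -> [-270, 117, 360, -63] -> 360
  [-22, 34, 9, -27, -25] -> [-66, 102, 27, -81, -75] -> [198, -306, -81, 243, 225] -> 243
  [19, -46, -18] -> [57, -138, -54] -> [-171, 414, 162] -> 414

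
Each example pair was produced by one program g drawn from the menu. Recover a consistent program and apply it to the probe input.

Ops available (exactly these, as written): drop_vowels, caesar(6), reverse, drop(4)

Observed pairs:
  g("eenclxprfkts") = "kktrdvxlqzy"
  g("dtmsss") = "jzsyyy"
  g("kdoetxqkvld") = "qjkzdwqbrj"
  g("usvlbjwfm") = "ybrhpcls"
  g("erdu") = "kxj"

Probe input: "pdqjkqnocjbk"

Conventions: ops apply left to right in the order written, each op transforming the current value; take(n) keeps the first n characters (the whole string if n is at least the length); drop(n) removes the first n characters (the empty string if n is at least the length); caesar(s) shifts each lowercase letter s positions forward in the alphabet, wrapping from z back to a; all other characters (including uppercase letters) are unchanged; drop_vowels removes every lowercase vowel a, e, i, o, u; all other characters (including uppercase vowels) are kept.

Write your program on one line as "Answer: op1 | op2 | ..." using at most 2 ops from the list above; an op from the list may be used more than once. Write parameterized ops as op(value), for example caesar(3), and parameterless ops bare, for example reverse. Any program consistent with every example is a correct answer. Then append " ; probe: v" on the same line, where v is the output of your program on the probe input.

caesar(6) | drop_vowels ; probe: "vjwpqwtphq"

Check, running the answer program on each example:
  "eenclxprfkts" -> "kktirdvxlqzy" -> "kktrdvxlqzy"
  "dtmsss" -> "jzsyyy" -> "jzsyyy"
  "kdoetxqkvld" -> "qjukzdwqbrj" -> "qjkzdwqbrj"
  "usvlbjwfm" -> "aybrhpcls" -> "ybrhpcls"
  "erdu" -> "kxja" -> "kxj"
  probe: "pdqjkqnocjbk" -> "vjwpqwtuiphq" -> "vjwpqwtphq"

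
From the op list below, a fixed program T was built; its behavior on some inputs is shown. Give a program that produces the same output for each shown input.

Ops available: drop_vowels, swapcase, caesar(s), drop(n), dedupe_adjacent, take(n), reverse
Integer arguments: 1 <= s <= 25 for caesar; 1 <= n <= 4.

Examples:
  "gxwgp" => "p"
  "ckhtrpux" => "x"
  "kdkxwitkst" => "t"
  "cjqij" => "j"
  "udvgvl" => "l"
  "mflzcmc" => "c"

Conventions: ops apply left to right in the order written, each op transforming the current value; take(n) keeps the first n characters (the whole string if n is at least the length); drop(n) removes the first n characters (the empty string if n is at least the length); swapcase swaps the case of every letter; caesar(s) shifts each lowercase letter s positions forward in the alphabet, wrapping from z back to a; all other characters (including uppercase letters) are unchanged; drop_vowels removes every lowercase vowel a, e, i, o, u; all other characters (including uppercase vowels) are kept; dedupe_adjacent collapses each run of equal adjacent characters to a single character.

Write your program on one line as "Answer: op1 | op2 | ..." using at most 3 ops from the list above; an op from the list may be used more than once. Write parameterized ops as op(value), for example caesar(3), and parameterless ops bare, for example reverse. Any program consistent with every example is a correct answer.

reverse | take(3) | take(1)

Check, running the answer program on each example:
  "gxwgp" -> "pgwxg" -> "pgw" -> "p"
  "ckhtrpux" -> "xuprthkc" -> "xup" -> "x"
  "kdkxwitkst" -> "tsktiwxkdk" -> "tsk" -> "t"
  "cjqij" -> "jiqjc" -> "jiq" -> "j"
  "udvgvl" -> "lvgvdu" -> "lvg" -> "l"
  "mflzcmc" -> "cmczlfm" -> "cmc" -> "c"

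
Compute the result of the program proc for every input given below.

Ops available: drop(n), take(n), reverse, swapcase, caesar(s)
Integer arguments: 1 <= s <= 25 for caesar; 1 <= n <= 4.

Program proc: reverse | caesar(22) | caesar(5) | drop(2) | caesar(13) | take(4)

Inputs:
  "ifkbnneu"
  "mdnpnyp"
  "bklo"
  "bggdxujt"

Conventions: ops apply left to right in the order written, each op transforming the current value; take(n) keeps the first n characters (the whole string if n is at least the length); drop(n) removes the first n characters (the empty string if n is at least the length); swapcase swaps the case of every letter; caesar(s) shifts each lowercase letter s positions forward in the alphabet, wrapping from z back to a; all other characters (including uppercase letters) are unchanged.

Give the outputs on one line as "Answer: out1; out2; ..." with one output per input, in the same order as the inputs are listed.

"bbpy"; "bdbr"; "yp"; "ilru"

Execution, op by op:
  "ifkbnneu" -> "uennbkfi" -> "qajjxgbe" -> "vfooclgj" -> "ooclgj" -> "bbpytw" -> "bbpy"
  "mdnpnyp" -> "pynpndm" -> "lujljzi" -> "qzoqoen" -> "oqoen" -> "bdbra" -> "bdbr"
  "bklo" -> "olkb" -> "khgx" -> "pmlc" -> "lc" -> "yp" -> "yp"
  "bggdxujt" -> "tjuxdggb" -> "pfqtzccx" -> "ukvyehhc" -> "vyehhc" -> "ilruup" -> "ilru"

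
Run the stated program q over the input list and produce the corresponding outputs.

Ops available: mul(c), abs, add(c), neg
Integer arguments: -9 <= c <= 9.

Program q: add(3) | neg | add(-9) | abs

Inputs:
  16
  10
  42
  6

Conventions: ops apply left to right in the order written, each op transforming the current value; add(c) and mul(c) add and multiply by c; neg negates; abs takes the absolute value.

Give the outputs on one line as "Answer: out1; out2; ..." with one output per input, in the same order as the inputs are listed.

Execution, op by op:
  16 -> 19 -> -19 -> -28 -> 28
  10 -> 13 -> -13 -> -22 -> 22
  42 -> 45 -> -45 -> -54 -> 54
  6 -> 9 -> -9 -> -18 -> 18

28; 22; 54; 18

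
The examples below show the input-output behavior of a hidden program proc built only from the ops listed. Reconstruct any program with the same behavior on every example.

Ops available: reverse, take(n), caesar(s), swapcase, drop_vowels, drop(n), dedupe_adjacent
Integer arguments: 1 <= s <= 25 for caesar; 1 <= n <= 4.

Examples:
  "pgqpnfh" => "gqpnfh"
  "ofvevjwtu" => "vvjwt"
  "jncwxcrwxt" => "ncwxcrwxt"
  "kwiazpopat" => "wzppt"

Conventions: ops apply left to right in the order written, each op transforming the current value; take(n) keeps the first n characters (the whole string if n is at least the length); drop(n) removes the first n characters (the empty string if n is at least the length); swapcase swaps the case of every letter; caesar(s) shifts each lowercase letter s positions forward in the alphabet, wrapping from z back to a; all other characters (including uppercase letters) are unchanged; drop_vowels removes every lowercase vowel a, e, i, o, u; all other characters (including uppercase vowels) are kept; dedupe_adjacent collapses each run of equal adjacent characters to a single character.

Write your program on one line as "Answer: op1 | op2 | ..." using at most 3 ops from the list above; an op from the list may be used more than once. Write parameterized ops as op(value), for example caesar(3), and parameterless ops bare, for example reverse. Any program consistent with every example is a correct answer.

drop_vowels | drop(1)

Check, running the answer program on each example:
  "pgqpnfh" -> "pgqpnfh" -> "gqpnfh"
  "ofvevjwtu" -> "fvvjwt" -> "vvjwt"
  "jncwxcrwxt" -> "jncwxcrwxt" -> "ncwxcrwxt"
  "kwiazpopat" -> "kwzppt" -> "wzppt"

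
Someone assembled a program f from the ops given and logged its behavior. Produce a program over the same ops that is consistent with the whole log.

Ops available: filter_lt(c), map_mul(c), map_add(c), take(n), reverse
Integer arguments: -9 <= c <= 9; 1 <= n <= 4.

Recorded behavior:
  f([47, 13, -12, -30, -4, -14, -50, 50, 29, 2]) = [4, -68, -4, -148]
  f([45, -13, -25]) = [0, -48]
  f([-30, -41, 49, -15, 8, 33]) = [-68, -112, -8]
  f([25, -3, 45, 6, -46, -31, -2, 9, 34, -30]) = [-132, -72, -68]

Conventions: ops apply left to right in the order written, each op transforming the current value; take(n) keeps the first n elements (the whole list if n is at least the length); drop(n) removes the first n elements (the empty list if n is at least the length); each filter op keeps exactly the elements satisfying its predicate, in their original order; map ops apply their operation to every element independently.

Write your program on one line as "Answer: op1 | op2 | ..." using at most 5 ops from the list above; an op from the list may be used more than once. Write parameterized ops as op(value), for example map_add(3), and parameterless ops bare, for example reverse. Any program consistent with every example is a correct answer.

map_add(5) | filter_lt(0) | map_add(8) | map_mul(4)

Check, running the answer program on each example:
  [47, 13, -12, -30, -4, -14, -50, 50, 29, 2] -> [52, 18, -7, -25, 1, -9, -45, 55, 34, 7] -> [-7, -25, -9, -45] -> [1, -17, -1, -37] -> [4, -68, -4, -148]
  [45, -13, -25] -> [50, -8, -20] -> [-8, -20] -> [0, -12] -> [0, -48]
  [-30, -41, 49, -15, 8, 33] -> [-25, -36, 54, -10, 13, 38] -> [-25, -36, -10] -> [-17, -28, -2] -> [-68, -112, -8]
  [25, -3, 45, 6, -46, -31, -2, 9, 34, -30] -> [30, 2, 50, 11, -41, -26, 3, 14, 39, -25] -> [-41, -26, -25] -> [-33, -18, -17] -> [-132, -72, -68]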